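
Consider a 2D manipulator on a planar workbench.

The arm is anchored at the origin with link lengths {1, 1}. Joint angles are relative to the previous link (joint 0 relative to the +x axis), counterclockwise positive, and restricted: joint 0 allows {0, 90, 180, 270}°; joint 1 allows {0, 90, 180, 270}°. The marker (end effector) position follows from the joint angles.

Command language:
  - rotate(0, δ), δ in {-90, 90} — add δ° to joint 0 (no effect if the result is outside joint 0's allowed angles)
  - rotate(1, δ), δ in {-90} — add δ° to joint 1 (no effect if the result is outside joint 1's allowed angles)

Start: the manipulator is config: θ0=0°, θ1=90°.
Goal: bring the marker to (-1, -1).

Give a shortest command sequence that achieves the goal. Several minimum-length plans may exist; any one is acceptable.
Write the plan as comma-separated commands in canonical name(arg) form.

rotate(0, 90), rotate(0, 90)

t0: config: θ0=0°, θ1=90°
[1] after rotate(0, 90): config: θ0=90°, θ1=90°
[2] after rotate(0, 90): config: θ0=180°, θ1=90°
no 1-step plan works, so 2 is optimal.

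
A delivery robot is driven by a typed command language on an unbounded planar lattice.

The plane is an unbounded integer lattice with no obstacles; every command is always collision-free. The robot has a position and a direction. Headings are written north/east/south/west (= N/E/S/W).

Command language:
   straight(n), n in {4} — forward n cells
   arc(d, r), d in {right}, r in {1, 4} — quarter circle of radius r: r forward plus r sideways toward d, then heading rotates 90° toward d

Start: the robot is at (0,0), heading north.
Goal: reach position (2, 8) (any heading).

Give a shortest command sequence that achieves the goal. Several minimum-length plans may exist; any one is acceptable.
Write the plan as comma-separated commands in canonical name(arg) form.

straight(4), straight(4), arc(right, 1), arc(right, 1)

begin: at (0,0), heading north
t=1 straight(4) ⇒ at (0,4), heading north
t=2 straight(4) ⇒ at (0,8), heading north
t=3 arc(right, 1) ⇒ at (1,9), heading east
t=4 arc(right, 1) ⇒ at (2,8), heading south
nothing shorter than 4 reaches the goal.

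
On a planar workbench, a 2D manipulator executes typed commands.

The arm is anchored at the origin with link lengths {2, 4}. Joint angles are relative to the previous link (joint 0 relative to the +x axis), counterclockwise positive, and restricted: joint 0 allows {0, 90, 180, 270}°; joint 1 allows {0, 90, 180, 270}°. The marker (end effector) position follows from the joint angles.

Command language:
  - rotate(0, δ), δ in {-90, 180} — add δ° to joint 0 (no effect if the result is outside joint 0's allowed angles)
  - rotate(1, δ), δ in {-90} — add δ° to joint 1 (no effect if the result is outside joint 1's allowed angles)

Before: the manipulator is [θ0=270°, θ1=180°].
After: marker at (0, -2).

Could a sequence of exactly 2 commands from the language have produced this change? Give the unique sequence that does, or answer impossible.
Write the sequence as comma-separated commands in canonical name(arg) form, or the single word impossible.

rotate(0, -90), rotate(0, -90)

initial: [θ0=270°, θ1=180°]
[1] after rotate(0, -90): [θ0=180°, θ1=180°]
[2] after rotate(0, -90): [θ0=90°, θ1=180°]
no rival 2-sequence matches.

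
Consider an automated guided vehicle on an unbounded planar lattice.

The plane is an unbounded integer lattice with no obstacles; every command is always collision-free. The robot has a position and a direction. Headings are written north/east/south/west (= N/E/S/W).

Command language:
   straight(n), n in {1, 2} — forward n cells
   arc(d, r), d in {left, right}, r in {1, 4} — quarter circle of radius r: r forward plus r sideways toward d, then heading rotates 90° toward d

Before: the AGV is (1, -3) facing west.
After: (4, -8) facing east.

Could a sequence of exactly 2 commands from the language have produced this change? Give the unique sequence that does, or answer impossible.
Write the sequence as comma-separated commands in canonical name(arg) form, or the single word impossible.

arc(left, 1), arc(left, 4)

key: cell and facing (now E) both changed — the 2 commands mix motion and turning
from: (1, -3) facing west
step 1 (arc(left, 1)): (0, -4) facing south
step 2 (arc(left, 4)): (4, -8) facing east
no rival 2-sequence matches.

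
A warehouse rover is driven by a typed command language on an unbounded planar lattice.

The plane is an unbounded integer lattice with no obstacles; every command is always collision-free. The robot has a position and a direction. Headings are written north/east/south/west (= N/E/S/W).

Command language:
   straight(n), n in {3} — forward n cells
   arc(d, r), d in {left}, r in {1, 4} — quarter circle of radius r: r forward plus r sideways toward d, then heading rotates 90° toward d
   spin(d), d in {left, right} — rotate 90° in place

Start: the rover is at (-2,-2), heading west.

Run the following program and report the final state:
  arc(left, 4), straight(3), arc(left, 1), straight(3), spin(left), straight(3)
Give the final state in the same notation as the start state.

at (-2,-7), heading north

t0: at (-2,-2), heading west
1. arc(left, 4) → at (-6,-6), heading south
2. straight(3) → at (-6,-9), heading south
3. arc(left, 1) → at (-5,-10), heading east
4. straight(3) → at (-2,-10), heading east
5. spin(left) → at (-2,-10), heading north
6. straight(3) → at (-2,-7), heading north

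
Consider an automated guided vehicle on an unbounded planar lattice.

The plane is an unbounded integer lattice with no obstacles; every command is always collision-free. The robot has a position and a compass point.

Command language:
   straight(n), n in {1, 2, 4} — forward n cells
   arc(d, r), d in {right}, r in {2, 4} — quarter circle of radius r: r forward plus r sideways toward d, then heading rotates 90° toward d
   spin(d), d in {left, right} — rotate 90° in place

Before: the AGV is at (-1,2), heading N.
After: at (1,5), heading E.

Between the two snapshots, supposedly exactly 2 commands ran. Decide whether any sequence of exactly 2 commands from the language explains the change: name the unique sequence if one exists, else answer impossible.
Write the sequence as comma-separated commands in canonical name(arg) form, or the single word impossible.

straight(1), arc(right, 2)

key: cell and facing (now E) both changed — the 2 commands mix motion and turning
from: at (-1,2), heading N
t=1 straight(1) ⇒ at (-1,3), heading N
t=2 arc(right, 2) ⇒ at (1,5), heading E
uniquely the one of 49 2-step routes that fits.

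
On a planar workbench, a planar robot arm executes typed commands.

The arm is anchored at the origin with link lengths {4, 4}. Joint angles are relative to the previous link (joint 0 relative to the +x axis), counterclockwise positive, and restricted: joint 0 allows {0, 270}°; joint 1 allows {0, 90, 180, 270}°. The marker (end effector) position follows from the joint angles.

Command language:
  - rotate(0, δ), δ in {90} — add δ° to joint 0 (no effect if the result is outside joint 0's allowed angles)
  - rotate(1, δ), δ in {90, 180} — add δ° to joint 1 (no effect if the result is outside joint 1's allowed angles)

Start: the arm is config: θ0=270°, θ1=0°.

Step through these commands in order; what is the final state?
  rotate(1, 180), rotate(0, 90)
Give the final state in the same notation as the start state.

from: config: θ0=270°, θ1=0°
t=1 rotate(1, 180) ⇒ config: θ0=270°, θ1=180°
t=2 rotate(0, 90) ⇒ config: θ0=0°, θ1=180°

config: θ0=0°, θ1=180°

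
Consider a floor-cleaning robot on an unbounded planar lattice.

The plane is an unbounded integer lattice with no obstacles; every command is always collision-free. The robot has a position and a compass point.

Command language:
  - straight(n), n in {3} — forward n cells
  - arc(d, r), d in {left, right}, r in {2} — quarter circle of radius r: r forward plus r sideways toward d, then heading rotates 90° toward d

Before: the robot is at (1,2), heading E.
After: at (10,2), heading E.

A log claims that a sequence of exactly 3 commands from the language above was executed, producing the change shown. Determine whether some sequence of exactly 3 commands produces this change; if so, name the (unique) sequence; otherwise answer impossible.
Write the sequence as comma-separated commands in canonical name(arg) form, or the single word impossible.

straight(3), straight(3), straight(3)

key: heading stays E — no command in the sequence turns
start: at (1,2), heading E
t=1 straight(3) ⇒ at (4,2), heading E
t=2 straight(3) ⇒ at (7,2), heading E
t=3 straight(3) ⇒ at (10,2), heading E
no other 3-command option fits: unique.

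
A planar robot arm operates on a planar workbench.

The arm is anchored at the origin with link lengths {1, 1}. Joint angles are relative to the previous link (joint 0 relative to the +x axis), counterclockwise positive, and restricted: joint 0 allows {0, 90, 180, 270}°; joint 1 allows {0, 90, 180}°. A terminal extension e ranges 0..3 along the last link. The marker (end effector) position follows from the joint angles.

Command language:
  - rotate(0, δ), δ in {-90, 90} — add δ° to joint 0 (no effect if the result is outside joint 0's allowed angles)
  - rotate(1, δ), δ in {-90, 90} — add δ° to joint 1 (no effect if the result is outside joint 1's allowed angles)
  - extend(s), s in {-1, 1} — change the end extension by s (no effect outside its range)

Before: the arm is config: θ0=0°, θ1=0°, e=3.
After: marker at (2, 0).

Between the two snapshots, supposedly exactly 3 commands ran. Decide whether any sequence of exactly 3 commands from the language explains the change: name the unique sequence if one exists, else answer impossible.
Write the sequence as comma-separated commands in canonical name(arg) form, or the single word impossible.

start: config: θ0=0°, θ1=0°, e=3
1. extend(-1) → config: θ0=0°, θ1=0°, e=2
2. extend(-1) → config: θ0=0°, θ1=0°, e=1
3. extend(-1) → config: θ0=0°, θ1=0°, e=0
all 216 alternatives checked — unique.

extend(-1), extend(-1), extend(-1)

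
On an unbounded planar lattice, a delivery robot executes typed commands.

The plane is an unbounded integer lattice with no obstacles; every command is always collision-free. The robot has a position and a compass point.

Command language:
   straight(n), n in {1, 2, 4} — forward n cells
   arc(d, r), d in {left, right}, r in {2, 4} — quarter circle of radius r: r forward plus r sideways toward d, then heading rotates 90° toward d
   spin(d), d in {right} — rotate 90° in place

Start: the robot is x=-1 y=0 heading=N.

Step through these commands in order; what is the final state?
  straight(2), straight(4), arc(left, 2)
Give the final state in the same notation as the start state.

x=-3 y=8 heading=W

from: x=-1 y=0 heading=N
t=1 straight(2) ⇒ x=-1 y=2 heading=N
t=2 straight(4) ⇒ x=-1 y=6 heading=N
t=3 arc(left, 2) ⇒ x=-3 y=8 heading=W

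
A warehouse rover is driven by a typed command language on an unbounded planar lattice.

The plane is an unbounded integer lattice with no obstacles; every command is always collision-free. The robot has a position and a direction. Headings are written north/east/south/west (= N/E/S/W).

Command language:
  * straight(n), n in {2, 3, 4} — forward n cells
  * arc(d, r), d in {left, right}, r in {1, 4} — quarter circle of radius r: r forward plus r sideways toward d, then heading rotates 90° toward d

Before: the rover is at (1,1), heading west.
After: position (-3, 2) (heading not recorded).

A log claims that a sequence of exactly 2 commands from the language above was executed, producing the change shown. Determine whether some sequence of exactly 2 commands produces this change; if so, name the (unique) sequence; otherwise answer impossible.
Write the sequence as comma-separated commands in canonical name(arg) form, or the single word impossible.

key: running arc(right, 1) before straight(3) would end elsewhere — order is forced
t0: at (1,1), heading west
1. straight(3) → at (-2,1), heading west
2. arc(right, 1) → at (-3,2), heading north
all 49 alternatives checked — unique.

straight(3), arc(right, 1)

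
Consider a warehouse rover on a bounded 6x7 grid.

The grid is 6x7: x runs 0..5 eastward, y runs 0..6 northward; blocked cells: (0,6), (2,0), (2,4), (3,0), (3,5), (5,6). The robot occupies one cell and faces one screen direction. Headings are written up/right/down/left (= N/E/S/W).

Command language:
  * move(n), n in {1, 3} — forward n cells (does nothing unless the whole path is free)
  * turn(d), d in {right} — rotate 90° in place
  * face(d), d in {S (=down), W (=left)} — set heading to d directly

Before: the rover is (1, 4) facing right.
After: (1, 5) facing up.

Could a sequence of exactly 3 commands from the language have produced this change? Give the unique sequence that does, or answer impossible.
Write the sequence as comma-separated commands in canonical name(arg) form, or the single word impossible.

key: position moved to (1,5) AND the heading swung to N — translation plus rotation needed
t0: (1, 4) facing right
[1] after face(W): (1, 4) facing left
[2] after turn(right): (1, 4) facing up
[3] after move(1): (1, 5) facing up
no other 3-command option fits: unique.

face(W), turn(right), move(1)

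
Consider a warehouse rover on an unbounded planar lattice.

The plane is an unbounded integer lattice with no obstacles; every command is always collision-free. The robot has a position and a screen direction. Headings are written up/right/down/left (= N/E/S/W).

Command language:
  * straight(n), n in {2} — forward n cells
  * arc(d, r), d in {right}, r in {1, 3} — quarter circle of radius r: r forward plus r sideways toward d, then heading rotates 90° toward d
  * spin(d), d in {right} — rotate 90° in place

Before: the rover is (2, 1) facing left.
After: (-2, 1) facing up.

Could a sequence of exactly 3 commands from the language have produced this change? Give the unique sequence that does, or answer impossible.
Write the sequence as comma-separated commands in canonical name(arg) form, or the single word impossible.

straight(2), straight(2), spin(right)

key: position moved to (-2,1) AND the heading swung to N — translation plus rotation needed
from: (2, 1) facing left
t=1 straight(2) ⇒ (0, 1) facing left
t=2 straight(2) ⇒ (-2, 1) facing left
t=3 spin(right) ⇒ (-2, 1) facing up
no rival 3-sequence matches.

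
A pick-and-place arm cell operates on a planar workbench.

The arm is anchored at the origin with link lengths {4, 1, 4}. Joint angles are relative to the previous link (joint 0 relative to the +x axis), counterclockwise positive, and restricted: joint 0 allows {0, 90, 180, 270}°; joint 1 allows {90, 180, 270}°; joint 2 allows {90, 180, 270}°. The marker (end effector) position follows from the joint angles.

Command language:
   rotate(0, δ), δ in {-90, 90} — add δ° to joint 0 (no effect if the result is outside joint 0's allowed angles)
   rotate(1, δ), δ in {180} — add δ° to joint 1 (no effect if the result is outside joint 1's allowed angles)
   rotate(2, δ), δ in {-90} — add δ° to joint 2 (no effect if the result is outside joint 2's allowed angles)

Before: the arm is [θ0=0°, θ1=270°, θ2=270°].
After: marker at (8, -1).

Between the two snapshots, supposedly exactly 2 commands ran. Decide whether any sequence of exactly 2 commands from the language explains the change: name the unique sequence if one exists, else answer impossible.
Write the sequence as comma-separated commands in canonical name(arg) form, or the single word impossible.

begin: [θ0=0°, θ1=270°, θ2=270°]
step 1 (rotate(2, -90)): [θ0=0°, θ1=270°, θ2=180°]
step 2 (rotate(2, -90)): [θ0=0°, θ1=270°, θ2=90°]
no rival 2-sequence matches.

rotate(2, -90), rotate(2, -90)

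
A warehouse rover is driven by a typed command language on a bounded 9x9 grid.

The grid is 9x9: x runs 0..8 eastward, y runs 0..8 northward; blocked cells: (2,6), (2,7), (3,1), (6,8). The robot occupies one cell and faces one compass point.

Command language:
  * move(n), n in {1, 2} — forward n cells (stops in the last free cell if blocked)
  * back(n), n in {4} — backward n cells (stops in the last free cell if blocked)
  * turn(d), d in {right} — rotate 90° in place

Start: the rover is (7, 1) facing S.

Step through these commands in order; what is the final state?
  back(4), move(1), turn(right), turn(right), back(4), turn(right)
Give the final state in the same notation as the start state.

t0: (7, 1) facing S
[1] after back(4): (7, 5) facing S
[2] after move(1): (7, 4) facing S
[3] after turn(right): (7, 4) facing W
[4] after turn(right): (7, 4) facing N
[5] after back(4): (7, 0) facing N
[6] after turn(right): (7, 0) facing E

(7, 0) facing E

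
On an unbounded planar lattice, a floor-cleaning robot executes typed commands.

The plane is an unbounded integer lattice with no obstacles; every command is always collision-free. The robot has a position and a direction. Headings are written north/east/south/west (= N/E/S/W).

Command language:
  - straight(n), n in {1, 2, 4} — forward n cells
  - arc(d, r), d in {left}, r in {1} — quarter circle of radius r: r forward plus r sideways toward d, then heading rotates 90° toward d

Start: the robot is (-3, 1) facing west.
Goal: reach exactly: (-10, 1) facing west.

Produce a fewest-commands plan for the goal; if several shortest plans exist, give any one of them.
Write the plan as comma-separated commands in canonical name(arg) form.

straight(1), straight(4), straight(2)

t0: (-3, 1) facing west
t=1 straight(1) ⇒ (-4, 1) facing west
t=2 straight(4) ⇒ (-8, 1) facing west
t=3 straight(2) ⇒ (-10, 1) facing west
no 2-step plan works, so 3 is optimal.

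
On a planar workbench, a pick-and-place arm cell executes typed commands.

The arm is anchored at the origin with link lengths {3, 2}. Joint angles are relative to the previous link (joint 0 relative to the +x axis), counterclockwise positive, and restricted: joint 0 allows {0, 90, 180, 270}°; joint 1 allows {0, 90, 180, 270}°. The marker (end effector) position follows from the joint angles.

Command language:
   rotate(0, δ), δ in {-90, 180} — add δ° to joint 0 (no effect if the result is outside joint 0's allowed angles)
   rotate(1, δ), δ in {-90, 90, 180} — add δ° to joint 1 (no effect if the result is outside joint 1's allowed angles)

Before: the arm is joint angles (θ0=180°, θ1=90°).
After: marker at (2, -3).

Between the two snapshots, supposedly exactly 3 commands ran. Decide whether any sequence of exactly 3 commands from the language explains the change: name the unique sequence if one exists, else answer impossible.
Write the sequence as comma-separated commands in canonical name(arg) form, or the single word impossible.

rotate(0, -90), rotate(0, -90), rotate(0, -90)

initial: joint angles (θ0=180°, θ1=90°)
t=1 rotate(0, -90) ⇒ joint angles (θ0=90°, θ1=90°)
t=2 rotate(0, -90) ⇒ joint angles (θ0=0°, θ1=90°)
t=3 rotate(0, -90) ⇒ joint angles (θ0=270°, θ1=90°)
no other 3-command option fits: unique.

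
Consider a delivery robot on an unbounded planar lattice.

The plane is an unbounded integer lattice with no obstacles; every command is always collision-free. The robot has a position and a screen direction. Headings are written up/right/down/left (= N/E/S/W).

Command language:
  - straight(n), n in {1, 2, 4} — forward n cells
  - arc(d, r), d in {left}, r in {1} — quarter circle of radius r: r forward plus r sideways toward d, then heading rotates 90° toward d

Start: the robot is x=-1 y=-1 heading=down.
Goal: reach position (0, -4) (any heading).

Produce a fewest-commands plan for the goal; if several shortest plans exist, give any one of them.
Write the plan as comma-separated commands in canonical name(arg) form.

straight(2), arc(left, 1)

initial: x=-1 y=-1 heading=down
t=1 straight(2) ⇒ x=-1 y=-3 heading=down
t=2 arc(left, 1) ⇒ x=0 y=-4 heading=right
minimal: 2 command(s), checked below 2.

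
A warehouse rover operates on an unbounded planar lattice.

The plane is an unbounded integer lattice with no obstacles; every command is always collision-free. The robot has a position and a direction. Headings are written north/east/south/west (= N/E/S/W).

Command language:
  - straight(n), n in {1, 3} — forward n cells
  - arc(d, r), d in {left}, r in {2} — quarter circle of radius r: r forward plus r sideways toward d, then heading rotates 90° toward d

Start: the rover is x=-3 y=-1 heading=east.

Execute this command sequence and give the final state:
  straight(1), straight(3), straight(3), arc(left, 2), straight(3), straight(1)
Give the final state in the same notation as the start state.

start: x=-3 y=-1 heading=east
t=1 straight(1) ⇒ x=-2 y=-1 heading=east
t=2 straight(3) ⇒ x=1 y=-1 heading=east
t=3 straight(3) ⇒ x=4 y=-1 heading=east
t=4 arc(left, 2) ⇒ x=6 y=1 heading=north
t=5 straight(3) ⇒ x=6 y=4 heading=north
t=6 straight(1) ⇒ x=6 y=5 heading=north

x=6 y=5 heading=north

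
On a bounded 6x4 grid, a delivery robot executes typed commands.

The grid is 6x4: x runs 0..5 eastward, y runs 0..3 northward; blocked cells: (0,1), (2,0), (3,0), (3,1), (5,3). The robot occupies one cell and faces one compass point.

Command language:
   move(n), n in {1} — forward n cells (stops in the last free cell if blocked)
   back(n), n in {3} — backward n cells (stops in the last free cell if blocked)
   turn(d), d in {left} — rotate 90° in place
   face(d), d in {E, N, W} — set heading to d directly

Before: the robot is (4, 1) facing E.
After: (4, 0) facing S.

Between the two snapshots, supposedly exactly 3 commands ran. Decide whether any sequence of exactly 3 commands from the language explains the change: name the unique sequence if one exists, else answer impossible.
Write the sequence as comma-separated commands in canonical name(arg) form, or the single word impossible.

face(W), turn(left), move(1)

key: order matters: swapping face(W) and move(1) lands elsewhere
begin: (4, 1) facing E
[1] after face(W): (4, 1) facing W
[2] after turn(left): (4, 1) facing S
[3] after move(1): (4, 0) facing S
no other 3-command option fits: unique.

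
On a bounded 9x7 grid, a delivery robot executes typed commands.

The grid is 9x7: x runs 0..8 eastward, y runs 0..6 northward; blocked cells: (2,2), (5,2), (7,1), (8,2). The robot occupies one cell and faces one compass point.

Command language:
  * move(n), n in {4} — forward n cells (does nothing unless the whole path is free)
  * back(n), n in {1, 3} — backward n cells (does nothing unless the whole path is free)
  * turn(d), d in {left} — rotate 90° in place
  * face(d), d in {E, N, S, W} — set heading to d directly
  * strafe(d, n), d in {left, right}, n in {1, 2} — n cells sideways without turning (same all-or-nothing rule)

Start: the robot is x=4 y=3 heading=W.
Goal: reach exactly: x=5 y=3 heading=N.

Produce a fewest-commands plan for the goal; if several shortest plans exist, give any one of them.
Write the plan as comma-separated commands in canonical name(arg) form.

initial: x=4 y=3 heading=W
1. back(1) → x=5 y=3 heading=W
2. face(N) → x=5 y=3 heading=N
shorter routes all fall short; 2 is best.

back(1), face(N)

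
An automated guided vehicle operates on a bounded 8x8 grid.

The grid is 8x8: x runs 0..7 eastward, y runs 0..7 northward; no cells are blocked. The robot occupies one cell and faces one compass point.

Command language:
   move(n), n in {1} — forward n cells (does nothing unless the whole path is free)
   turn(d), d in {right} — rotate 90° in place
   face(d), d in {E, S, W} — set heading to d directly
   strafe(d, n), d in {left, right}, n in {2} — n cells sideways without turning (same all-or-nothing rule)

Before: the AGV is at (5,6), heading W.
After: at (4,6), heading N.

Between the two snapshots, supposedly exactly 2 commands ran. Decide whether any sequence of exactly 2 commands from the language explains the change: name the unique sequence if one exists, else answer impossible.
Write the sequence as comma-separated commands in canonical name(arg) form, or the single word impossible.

move(1), turn(right)

key: position moved to (4,6) AND the heading swung to N — translation plus rotation needed
t0: at (5,6), heading W
t=1 move(1) ⇒ at (4,6), heading W
t=2 turn(right) ⇒ at (4,6), heading N
no other 2-command option fits: unique.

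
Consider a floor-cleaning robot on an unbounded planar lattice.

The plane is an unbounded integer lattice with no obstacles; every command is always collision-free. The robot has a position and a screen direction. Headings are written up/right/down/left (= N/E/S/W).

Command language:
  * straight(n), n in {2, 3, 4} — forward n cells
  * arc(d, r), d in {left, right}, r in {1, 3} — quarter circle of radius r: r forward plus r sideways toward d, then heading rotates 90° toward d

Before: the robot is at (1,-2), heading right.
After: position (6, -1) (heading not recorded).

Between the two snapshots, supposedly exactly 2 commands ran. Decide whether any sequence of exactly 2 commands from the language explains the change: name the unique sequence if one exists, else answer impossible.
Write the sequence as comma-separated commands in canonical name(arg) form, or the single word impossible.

key: running arc(left, 1) before straight(4) would end elsewhere — order is forced
begin: at (1,-2), heading right
[1] after straight(4): at (5,-2), heading right
[2] after arc(left, 1): at (6,-1), heading up
uniquely the one of 49 2-step routes that fits.

straight(4), arc(left, 1)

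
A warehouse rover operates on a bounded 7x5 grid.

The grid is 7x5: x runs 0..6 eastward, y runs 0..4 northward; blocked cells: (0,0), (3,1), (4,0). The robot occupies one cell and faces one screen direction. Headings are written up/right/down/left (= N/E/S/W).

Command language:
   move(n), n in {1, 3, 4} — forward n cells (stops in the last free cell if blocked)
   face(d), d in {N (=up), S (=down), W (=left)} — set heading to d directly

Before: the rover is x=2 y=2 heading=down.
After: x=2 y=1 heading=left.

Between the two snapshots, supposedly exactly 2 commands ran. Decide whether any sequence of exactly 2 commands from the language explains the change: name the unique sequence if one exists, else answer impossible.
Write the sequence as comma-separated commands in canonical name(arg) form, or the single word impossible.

move(1), face(W)

key: order matters: swapping move(1) and face(W) lands elsewhere
from: x=2 y=2 heading=down
[1] after move(1): x=2 y=1 heading=down
[2] after face(W): x=2 y=1 heading=left
uniquely the one of 36 2-step routes that fits.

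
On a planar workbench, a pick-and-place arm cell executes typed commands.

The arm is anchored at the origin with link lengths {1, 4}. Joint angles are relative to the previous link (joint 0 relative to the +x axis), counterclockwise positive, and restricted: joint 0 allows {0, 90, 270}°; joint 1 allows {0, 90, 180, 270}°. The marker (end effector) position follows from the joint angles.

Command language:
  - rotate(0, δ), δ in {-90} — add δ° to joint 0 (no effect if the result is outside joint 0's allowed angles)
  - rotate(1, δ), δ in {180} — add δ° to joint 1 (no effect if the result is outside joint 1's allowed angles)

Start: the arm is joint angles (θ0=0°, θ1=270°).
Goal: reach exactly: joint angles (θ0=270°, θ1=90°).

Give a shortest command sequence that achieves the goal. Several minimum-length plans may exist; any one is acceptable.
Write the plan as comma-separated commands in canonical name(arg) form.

from: joint angles (θ0=0°, θ1=270°)
1. rotate(0, -90) → joint angles (θ0=270°, θ1=270°)
2. rotate(1, 180) → joint angles (θ0=270°, θ1=90°)
shorter routes all fall short; 2 is best.

rotate(0, -90), rotate(1, 180)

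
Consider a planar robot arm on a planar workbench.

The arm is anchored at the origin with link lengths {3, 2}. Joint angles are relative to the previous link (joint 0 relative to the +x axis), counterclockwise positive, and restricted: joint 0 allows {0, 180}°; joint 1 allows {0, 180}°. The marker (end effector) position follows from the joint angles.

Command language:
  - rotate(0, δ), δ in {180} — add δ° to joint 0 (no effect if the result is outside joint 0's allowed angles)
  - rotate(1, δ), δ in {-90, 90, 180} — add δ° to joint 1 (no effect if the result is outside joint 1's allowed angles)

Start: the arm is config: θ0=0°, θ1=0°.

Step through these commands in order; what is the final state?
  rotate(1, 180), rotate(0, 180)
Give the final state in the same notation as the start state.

from: config: θ0=0°, θ1=0°
step 1 (rotate(1, 180)): config: θ0=0°, θ1=180°
step 2 (rotate(0, 180)): config: θ0=180°, θ1=180°

config: θ0=180°, θ1=180°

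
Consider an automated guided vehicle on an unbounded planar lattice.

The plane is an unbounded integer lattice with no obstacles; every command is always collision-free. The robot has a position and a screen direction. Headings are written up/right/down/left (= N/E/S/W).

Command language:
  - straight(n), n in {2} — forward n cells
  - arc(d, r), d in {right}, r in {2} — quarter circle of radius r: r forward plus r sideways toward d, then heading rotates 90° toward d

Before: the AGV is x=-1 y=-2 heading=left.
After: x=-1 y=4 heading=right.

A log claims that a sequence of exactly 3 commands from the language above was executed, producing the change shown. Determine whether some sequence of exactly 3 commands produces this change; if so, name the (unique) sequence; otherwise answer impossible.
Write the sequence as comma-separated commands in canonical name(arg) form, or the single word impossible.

arc(right, 2), straight(2), arc(right, 2)

key: position moved to (-1,4) AND the heading swung to E — translation plus rotation needed
t0: x=-1 y=-2 heading=left
step 1 (arc(right, 2)): x=-3 y=0 heading=up
step 2 (straight(2)): x=-3 y=2 heading=up
step 3 (arc(right, 2)): x=-1 y=4 heading=right
all 8 alternatives checked — unique.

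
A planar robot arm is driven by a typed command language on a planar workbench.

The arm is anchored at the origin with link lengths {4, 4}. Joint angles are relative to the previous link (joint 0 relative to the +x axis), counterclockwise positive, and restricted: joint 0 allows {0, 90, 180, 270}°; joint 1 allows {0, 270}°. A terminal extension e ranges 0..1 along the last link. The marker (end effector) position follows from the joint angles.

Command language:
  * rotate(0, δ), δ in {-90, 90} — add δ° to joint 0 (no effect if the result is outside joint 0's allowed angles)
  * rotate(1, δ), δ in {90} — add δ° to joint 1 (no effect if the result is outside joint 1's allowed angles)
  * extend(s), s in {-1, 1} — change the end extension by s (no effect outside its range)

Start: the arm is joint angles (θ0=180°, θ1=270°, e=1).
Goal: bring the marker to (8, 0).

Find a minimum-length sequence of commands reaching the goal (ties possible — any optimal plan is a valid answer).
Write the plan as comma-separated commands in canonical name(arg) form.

start: joint angles (θ0=180°, θ1=270°, e=1)
t=1 rotate(1, 90) ⇒ joint angles (θ0=180°, θ1=0°, e=1)
t=2 rotate(0, 90) ⇒ joint angles (θ0=270°, θ1=0°, e=1)
t=3 rotate(0, 90) ⇒ joint angles (θ0=0°, θ1=0°, e=1)
t=4 extend(-1) ⇒ joint angles (θ0=0°, θ1=0°, e=0)
no 3-step plan works, so 4 is optimal.

rotate(1, 90), rotate(0, 90), rotate(0, 90), extend(-1)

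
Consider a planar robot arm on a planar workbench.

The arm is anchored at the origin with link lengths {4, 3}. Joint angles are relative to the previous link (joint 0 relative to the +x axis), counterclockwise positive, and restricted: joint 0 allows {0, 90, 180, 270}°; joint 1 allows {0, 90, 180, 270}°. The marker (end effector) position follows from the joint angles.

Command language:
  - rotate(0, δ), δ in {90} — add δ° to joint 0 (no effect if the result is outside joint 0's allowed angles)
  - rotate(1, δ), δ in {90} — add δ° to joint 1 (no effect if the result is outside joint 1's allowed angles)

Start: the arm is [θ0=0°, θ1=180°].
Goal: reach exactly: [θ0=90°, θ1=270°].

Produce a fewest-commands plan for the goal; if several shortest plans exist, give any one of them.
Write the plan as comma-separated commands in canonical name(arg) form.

start: [θ0=0°, θ1=180°]
step 1 (rotate(1, 90)): [θ0=0°, θ1=270°]
step 2 (rotate(0, 90)): [θ0=90°, θ1=270°]
nothing shorter than 2 reaches the goal.

rotate(1, 90), rotate(0, 90)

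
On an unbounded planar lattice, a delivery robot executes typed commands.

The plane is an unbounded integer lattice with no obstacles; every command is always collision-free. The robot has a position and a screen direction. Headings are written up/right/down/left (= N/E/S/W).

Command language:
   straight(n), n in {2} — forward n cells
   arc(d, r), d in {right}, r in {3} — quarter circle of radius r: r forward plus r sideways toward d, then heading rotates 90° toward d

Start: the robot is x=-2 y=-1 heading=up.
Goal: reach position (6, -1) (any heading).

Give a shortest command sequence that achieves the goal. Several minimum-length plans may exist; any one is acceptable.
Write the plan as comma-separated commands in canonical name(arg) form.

arc(right, 3), straight(2), arc(right, 3)

initial: x=-2 y=-1 heading=up
1. arc(right, 3) → x=1 y=2 heading=right
2. straight(2) → x=3 y=2 heading=right
3. arc(right, 3) → x=6 y=-1 heading=down
nothing shorter than 3 reaches the goal.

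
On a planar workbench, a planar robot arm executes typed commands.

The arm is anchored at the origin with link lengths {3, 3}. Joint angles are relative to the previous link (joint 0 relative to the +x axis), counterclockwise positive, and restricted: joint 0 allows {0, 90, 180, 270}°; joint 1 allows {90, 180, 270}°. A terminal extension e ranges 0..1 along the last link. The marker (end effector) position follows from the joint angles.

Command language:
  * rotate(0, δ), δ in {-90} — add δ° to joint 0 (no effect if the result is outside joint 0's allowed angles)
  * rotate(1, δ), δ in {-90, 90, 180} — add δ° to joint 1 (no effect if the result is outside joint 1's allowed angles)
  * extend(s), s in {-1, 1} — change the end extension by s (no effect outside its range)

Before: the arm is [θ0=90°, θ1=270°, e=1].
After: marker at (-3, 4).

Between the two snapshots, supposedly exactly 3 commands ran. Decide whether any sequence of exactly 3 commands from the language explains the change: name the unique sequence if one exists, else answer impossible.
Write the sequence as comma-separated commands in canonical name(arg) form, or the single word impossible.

initial: [θ0=90°, θ1=270°, e=1]
1. rotate(0, -90) → [θ0=0°, θ1=270°, e=1]
2. rotate(0, -90) → [θ0=270°, θ1=270°, e=1]
3. rotate(0, -90) → [θ0=180°, θ1=270°, e=1]
no rival 3-sequence matches.

rotate(0, -90), rotate(0, -90), rotate(0, -90)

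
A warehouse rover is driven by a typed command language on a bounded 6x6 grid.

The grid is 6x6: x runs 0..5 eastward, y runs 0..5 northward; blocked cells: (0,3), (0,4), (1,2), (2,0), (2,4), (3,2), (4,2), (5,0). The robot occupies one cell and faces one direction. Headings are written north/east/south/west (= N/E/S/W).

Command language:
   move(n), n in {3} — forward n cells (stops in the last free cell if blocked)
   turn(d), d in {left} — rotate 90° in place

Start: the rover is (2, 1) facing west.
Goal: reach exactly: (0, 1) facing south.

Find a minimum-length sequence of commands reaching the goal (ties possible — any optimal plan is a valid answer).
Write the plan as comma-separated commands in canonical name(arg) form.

initial: (2, 1) facing west
t=1 move(3) ⇒ (0, 1) facing west
t=2 turn(left) ⇒ (0, 1) facing south
shorter routes all fall short; 2 is best.

move(3), turn(left)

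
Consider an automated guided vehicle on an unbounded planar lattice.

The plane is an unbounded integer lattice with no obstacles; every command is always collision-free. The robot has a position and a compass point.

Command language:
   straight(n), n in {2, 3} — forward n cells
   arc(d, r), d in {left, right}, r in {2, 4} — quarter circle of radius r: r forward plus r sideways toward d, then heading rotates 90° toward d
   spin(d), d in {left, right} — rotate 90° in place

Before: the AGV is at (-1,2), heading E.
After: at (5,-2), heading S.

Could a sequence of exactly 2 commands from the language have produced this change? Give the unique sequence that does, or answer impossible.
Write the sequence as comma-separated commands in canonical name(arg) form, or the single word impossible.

straight(2), arc(right, 4)

key: running arc(right, 4) before straight(2) would end elsewhere — order is forced
start: at (-1,2), heading E
1. straight(2) → at (1,2), heading E
2. arc(right, 4) → at (5,-2), heading S
uniquely the one of 64 2-step routes that fits.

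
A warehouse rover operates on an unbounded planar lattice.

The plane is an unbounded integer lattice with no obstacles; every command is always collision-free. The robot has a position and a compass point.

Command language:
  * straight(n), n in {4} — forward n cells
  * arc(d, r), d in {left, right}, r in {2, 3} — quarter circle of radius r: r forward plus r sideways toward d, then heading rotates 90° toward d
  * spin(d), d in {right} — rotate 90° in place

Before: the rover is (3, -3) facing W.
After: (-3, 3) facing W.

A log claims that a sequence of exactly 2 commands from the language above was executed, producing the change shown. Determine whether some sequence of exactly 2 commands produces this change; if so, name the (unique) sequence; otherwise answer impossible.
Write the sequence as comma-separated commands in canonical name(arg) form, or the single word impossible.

arc(right, 3), arc(left, 3)

key: heading stays W — rotations cancel among the 2 commands
start: (3, -3) facing W
step 1 (arc(right, 3)): (0, 0) facing N
step 2 (arc(left, 3)): (-3, 3) facing W
all 36 alternatives checked — unique.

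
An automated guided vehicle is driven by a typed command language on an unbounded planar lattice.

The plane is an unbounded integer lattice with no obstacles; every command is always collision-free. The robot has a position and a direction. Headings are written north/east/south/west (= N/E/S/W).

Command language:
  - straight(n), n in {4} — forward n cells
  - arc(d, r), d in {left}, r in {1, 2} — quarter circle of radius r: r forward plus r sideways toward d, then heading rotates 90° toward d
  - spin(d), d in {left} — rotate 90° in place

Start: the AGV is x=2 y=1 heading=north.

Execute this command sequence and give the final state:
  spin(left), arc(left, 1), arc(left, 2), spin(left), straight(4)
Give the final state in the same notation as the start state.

x=3 y=2 heading=north

begin: x=2 y=1 heading=north
1. spin(left) → x=2 y=1 heading=west
2. arc(left, 1) → x=1 y=0 heading=south
3. arc(left, 2) → x=3 y=-2 heading=east
4. spin(left) → x=3 y=-2 heading=north
5. straight(4) → x=3 y=2 heading=north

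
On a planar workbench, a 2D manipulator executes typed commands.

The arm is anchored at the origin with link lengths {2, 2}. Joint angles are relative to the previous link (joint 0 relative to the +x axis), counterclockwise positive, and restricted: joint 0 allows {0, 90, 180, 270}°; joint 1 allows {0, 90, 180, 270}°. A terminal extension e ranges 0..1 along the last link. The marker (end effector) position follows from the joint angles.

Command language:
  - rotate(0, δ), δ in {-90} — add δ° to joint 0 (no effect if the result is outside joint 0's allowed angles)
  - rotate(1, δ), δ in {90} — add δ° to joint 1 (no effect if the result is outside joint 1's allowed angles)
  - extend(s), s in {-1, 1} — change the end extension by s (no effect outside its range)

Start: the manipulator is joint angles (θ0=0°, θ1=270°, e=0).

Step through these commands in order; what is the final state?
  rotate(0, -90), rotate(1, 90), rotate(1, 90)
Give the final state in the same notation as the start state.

joint angles (θ0=270°, θ1=90°, e=0)

start: joint angles (θ0=0°, θ1=270°, e=0)
t=1 rotate(0, -90) ⇒ joint angles (θ0=270°, θ1=270°, e=0)
t=2 rotate(1, 90) ⇒ joint angles (θ0=270°, θ1=0°, e=0)
t=3 rotate(1, 90) ⇒ joint angles (θ0=270°, θ1=90°, e=0)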